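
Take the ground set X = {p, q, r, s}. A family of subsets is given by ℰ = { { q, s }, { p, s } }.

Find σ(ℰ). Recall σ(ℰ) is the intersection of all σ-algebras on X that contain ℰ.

Start: ℰ ∪ {∅, X} = { {}, { p, s }, { q, s }, X }.
Pass 1: 3 new —
  { p, r }  = complement { q, s }
  { q, r }  = complement { p, s }
  { p, q, s }  = { q, s } ∪ { p, s }
  (now 7)
Pass 2: +4 →
  { r }  = complement { p, q, s }
  { p, q, r }  = { q, r } ∪ { p, r }
  { p, r, s }  = { p, s } ∪ { p, r }
  { q, r, s }  = { q, r } ∪ { q, s }
  (now 11)
Pass 3: +3 →
  { p }  = complement { q, r, s }
  { q }  = complement { p, r, s }
  { s }  = complement { p, q, r }
  (now 14)
Pass 4: +2 →
  { p, q }  = { q } ∪ { p }
  { r, s }  = { r } ∪ { s }
  (now 16)
After Pass 5 the family is unchanged; done.

|σ(ℰ)| = 16.  σ(ℰ) = { {}, { p }, { q }, { r }, { s }, { p, q }, { p, r }, { p, s }, { q, r }, { q, s }, { r, s }, { p, q, r }, { p, q, s }, { p, r, s }, { q, r, s }, X }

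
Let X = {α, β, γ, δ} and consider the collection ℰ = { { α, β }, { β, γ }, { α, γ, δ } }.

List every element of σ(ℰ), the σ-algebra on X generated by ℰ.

Take S₀ = ℰ ∪ {∅, X} = { ∅, { α, β }, { β, γ }, { α, γ, δ }, X }.
Iteration 1: 4 new —
  { β }  = complement { α, γ, δ }
  { α, δ }  = complement { β, γ }
  { γ, δ }  = complement { α, β }
  { α, β, γ }  = { β, γ } ∪ { α, β }
  [9 total]
Iteration 2 adds 3:
  { δ }  = complement { α, β, γ }
  { α, β, δ }  = { α, β } ∪ { α, δ }
  { β, γ, δ }  = { γ, δ } ∪ { β }
  [12 total]
Iteration 3. New:
  { α }  = complement { β, γ, δ }
  { γ }  = complement { α, β, δ }
  { β, δ }  = { δ } ∪ { β }
  [15 total]
Iteration 4: 1 new —
  { α, γ }  = complement { β, δ }
  [16 total]
Iteration 5: already closed under ᶜ and ∪.

σ(ℰ) = { ∅, { α }, { β }, { γ }, { δ }, { α, β }, { α, γ }, { α, δ }, { β, γ }, { β, δ }, { γ, δ }, { α, β, γ }, { α, β, δ }, { α, γ, δ }, { β, γ, δ }, X }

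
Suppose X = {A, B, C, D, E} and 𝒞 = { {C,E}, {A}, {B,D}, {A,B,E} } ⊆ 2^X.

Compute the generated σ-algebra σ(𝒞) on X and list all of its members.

σ(𝒞) = { ∅, {A}, {B}, {C}, {D}, {E}, {A,B}, {A,C}, {A,D}, {A,E}, {B,C}, {B,D}, {B,E}, {C,D}, {C,E}, {D,E}, {A,B,C}, {A,B,D}, {A,B,E}, {A,C,D}, {A,C,E}, {A,D,E}, {B,C,D}, {B,C,E}, {B,D,E}, {C,D,E}, {A,B,C,D}, {A,B,C,E}, {A,B,D,E}, {A,C,D,E}, {B,C,D,E}, X }

Check:
Take S₀ = 𝒞 ∪ {∅, X} = { ∅, {A}, {B,D}, {C,E}, {A,B,E}, X }.
Pass 1 adds 6:
  {C,D}  = ᶜ of {A,B,E}
  {A,B,D}  = ᶜ of {C,E}
  {A,C,E}  = ᶜ of {B,D}
  {A,B,C,E}  = {A,B,E} ∪ {C,E}
  {A,B,D,E}  = {A,B,E} ∪ {B,D}
  {B,C,D,E}  = ᶜ of {A}
Pass 2 adds 7:
  {C}  = ᶜ of {A,B,D,E}
  {D}  = ᶜ of {A,B,C,E}
  {A,C,D}  = {C,D} ∪ {A}
  {B,C,D}  = {C,D} ∪ {B,D}
  {C,D,E}  = {C,D} ∪ {C,E}
  {A,B,C,D}  = {C,D} ∪ {A,B,D}
  {A,C,D,E}  = {C,D} ∪ {A,C,E}
Pass 3 adds 7:
  {B}  = ᶜ of {A,C,D,E}
  {E}  = ᶜ of {A,B,C,D}
  {A,B}  = ᶜ of {C,D,E}
  {A,C}  = {C} ∪ {A}
  {A,D}  = {D} ∪ {A}
  {A,E}  = ᶜ of {B,C,D}
  {B,E}  = ᶜ of {A,C,D}
Pass 4. New:
  {B,C}  = {B} ∪ {C}
  {D,E}  = {E} ∪ {D}
  {A,B,C}  = {A,B} ∪ {C}
  {A,D,E}  = {E} ∪ {A,D}
  {B,C,E}  = ᶜ of {A,D}
  {B,D,E}  = ᶜ of {A,C}
Pass 5: stable.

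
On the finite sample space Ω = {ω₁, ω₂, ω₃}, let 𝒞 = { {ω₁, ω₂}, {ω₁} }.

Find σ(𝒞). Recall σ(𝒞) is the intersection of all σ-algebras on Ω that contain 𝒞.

|σ(𝒞)| = 8.  σ(𝒞) = { ∅, {ω₁}, {ω₂}, {ω₃}, {ω₁, ω₂}, {ω₁, ω₃}, {ω₂, ω₃}, Ω }

Derivation:
Take S₀ = 𝒞 ∪ {∅, Ω} = { ∅, {ω₁}, {ω₁, ω₂}, Ω }.
Iteration 1 (2 new):
  {ω₃}  = {ω₁, ω₂}ᶜ
  {ω₂, ω₃}  = {ω₁}ᶜ
  |family| = 6
Iteration 2 (1 new):
  {ω₁, ω₃}  = {ω₃} ∪ {ω₁}
  |family| = 7
Iteration 3 adds 1:
  {ω₂}  = {ω₁, ω₃}ᶜ
  |family| = 8
Iteration 4 adds nothing — fixpoint reached.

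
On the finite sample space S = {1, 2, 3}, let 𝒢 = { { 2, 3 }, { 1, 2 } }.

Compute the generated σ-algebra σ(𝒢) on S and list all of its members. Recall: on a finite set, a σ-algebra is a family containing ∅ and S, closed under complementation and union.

σ(𝒢) (8 sets): { {  }, { 1 }, { 2 }, { 3 }, { 1, 2 }, { 1, 3 }, { 2, 3 }, S }

Working:
Initial family (4 sets): { {  }, { 1, 2 }, { 2, 3 }, S }.
Round 1 (2 new):
  { 1 }  = complement { 2, 3 }
  { 3 }  = complement { 1, 2 }
  [6 total]
Round 2 (1 new):
  { 1, 3 }  = { 3 } ∪ { 1 }
  [7 total]
Round 3 (1 new):
  { 2 }  = complement { 1, 3 }
  [8 total]
Round 4: stable.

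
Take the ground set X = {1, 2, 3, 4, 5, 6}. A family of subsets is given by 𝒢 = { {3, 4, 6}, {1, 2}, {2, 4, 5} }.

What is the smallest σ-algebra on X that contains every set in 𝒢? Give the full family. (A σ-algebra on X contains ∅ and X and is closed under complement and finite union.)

Seed the family with 𝒢 together with ∅ and X: { ∅, {1, 2}, {2, 4, 5}, {3, 4, 6}, X }.
Pass 1: 6 new —
  {1, 2, 5}  = X∖{3, 4, 6}
  {1, 3, 6}  = X∖{2, 4, 5}
  {1, 2, 4, 5}  = {1, 2} ∪ {2, 4, 5}
  {3, 4, 5, 6}  = X∖{1, 2}
  {1, 2, 3, 4, 6}  = {1, 2} ∪ {3, 4, 6}
  {2, 3, 4, 5, 6}  = {3, 4, 6} ∪ {2, 4, 5}
  [11 total]
Pass 2: 7 new —
  {1}  = X∖{2, 3, 4, 5, 6}
  {5}  = X∖{1, 2, 3, 4, 6}
  {3, 6}  = X∖{1, 2, 4, 5}
  {1, 2, 3, 6}  = {1, 2} ∪ {1, 3, 6}
  {1, 3, 4, 6}  = {1, 3, 6} ∪ {3, 4, 6}
  {1, 2, 3, 5, 6}  = {1, 3, 6} ∪ {1, 2, 5}
  {1, 3, 4, 5, 6}  = {1, 3, 6} ∪ {3, 4, 5, 6}
  [18 total]
Pass 3: 7 new —
  {2}  = X∖{1, 3, 4, 5, 6}
  {4}  = X∖{1, 2, 3, 5, 6}
  {1, 5}  = {5} ∪ {1}
  {2, 5}  = X∖{1, 3, 4, 6}
  {4, 5}  = X∖{1, 2, 3, 6}
  {3, 5, 6}  = {3, 6} ∪ {5}
  {1, 3, 5, 6}  = {1, 3, 6} ∪ {5}
  [25 total]
Pass 4 adds 7:
  {1, 4}  = {1} ∪ {4}
  {2, 4}  = X∖{1, 3, 5, 6}
  {1, 2, 4}  = X∖{3, 5, 6}
  {1, 4, 5}  = {1} ∪ {4, 5}
  {2, 3, 6}  = {2} ∪ {3, 6}
  {2, 3, 4, 6}  = X∖{1, 5}
  {2, 3, 5, 6}  = {2, 5} ∪ {3, 6}
  [32 total]
Pass 5: no new sets; the family is a σ-algebra.

Therefore σ(𝒢) = { ∅, {1}, {2}, {4}, {5}, {1, 2}, {1, 4}, {1, 5}, {2, 4}, {2, 5}, {3, 6}, {4, 5}, {1, 2, 4}, {1, 2, 5}, {1, 3, 6}, {1, 4, 5}, {2, 3, 6}, {2, 4, 5}, {3, 4, 6}, {3, 5, 6}, {1, 2, 3, 6}, {1, 2, 4, 5}, {1, 3, 4, 6}, {1, 3, 5, 6}, {2, 3, 4, 6}, {2, 3, 5, 6}, {3, 4, 5, 6}, {1, 2, 3, 4, 6}, {1, 2, 3, 5, 6}, {1, 3, 4, 5, 6}, {2, 3, 4, 5, 6}, X } (|σ(𝒢)| = 32).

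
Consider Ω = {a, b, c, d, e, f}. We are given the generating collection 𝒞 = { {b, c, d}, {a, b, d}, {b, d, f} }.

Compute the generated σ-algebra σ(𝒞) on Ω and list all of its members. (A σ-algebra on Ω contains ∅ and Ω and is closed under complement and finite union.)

Take S₀ = 𝒞 ∪ {∅, Ω} = { {}, {a, b, d}, {b, c, d}, {b, d, f}, Ω }.
Round 1 (6 new):
  {a, c, e}  = complement {b, d, f}
  {a, e, f}  = complement {b, c, d}
  {c, e, f}  = complement {a, b, d}
  {a, b, c, d}  = {b, c, d} ∪ {a, b, d}
  {a, b, d, f}  = {b, d, f} ∪ {a, b, d}
  {b, c, d, f}  = {b, d, f} ∪ {b, c, d}
  |family| = 11
Round 2. New:
  {a, e}  = complement {b, c, d, f}
  {c, e}  = complement {a, b, d, f}
  {e, f}  = complement {a, b, c, d}
  {a, c, e, f}  = {a, c, e} ∪ {a, e, f}
  {a, b, c, d, e}  = {b, c, d} ∪ {a, c, e}
  {a, b, c, d, f}  = {b, d, f} ∪ {a, b, c, d}
  {a, b, d, e, f}  = {b, d, f} ∪ {a, e, f}
  {b, c, d, e, f}  = {b, d, f} ∪ {c, e, f}
  |family| = 19
Round 3 adds 8:
  {a}  = complement {b, c, d, e, f}
  {c}  = complement {a, b, d, e, f}
  {e}  = complement {a, b, c, d, f}
  {f}  = complement {a, b, c, d, e}
  {b, d}  = complement {a, c, e, f}
  {a, b, d, e}  = {a, e} ∪ {a, b, d}
  {b, c, d, e}  = {c, e} ∪ {b, c, d}
  {b, d, e, f}  = {b, d, f} ∪ {e, f}
  |family| = 27
Round 4. New:
  {a, c}  = complement {b, d, e, f}
  {a, f}  = complement {b, c, d, e}
  {c, f}  = complement {a, b, d, e}
  {b, d, e}  = {e} ∪ {b, d}
  |family| = 31
Round 5. New:
  {a, c, f}  = complement {b, d, e}
  |family| = 32
Round 6: closed — nothing new.

Therefore σ(𝒞) = { {}, {a}, {c}, {e}, {f}, {a, c}, {a, e}, {a, f}, {b, d}, {c, e}, {c, f}, {e, f}, {a, b, d}, {a, c, e}, {a, c, f}, {a, e, f}, {b, c, d}, {b, d, e}, {b, d, f}, {c, e, f}, {a, b, c, d}, {a, b, d, e}, {a, b, d, f}, {a, c, e, f}, {b, c, d, e}, {b, c, d, f}, {b, d, e, f}, {a, b, c, d, e}, {a, b, c, d, f}, {a, b, d, e, f}, {b, c, d, e, f}, Ω } (|σ(𝒞)| = 32).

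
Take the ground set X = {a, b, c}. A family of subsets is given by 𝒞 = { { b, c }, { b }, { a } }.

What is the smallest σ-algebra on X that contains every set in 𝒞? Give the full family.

σ(𝒞) = { ∅, { a }, { b }, { c }, { a, b }, { a, c }, { b, c }, X }

Check:
Take S₀ = 𝒞 ∪ {∅, X} = { ∅, { a }, { b }, { b, c }, X }.
Round 1: +2 →
  { a, b }  = { b } ∪ { a }
  { a, c }  = X∖{ b }
  — 7 sets.
Round 2: +1 →
  { c }  = X∖{ a, b }
  — 8 sets.
Round 3 adds nothing — fixpoint reached.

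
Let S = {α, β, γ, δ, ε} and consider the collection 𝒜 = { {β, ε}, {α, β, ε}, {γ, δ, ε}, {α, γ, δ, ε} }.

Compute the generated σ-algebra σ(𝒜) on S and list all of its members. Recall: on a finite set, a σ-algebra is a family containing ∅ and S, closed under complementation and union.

Answer: σ(𝒜) = { {}, {α}, {β}, {ε}, {α, β}, {α, ε}, {β, ε}, {γ, δ}, {α, β, ε}, {α, γ, δ}, {β, γ, δ}, {γ, δ, ε}, {α, β, γ, δ}, {α, γ, δ, ε}, {β, γ, δ, ε}, S }

Working:
Seed the family with 𝒜 together with ∅ and S: { {}, {β, ε}, {α, β, ε}, {γ, δ, ε}, {α, γ, δ, ε}, S }.
Round 1 adds 5:
  {β}  = complement {α, γ, δ, ε}
  {α, β}  = complement {γ, δ, ε}
  {γ, δ}  = complement {α, β, ε}
  {α, γ, δ}  = complement {β, ε}
  {β, γ, δ, ε}  = {β, ε} ∪ {γ, δ, ε}
  |family| = 11
Round 2: +3 →
  {α}  = complement {β, γ, δ, ε}
  {β, γ, δ}  = {γ, δ} ∪ {β}
  {α, β, γ, δ}  = {γ, δ} ∪ {α, β}
  |family| = 14
Round 3 adds 2:
  {ε}  = complement {α, β, γ, δ}
  {α, ε}  = complement {β, γ, δ}
  |family| = 16
Round 4: stable.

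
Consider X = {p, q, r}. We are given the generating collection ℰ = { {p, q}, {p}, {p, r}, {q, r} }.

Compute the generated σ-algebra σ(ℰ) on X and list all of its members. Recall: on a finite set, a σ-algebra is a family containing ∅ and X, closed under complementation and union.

|σ(ℰ)| = 8.  σ(ℰ) = { {}, {p}, {q}, {r}, {p, q}, {p, r}, {q, r}, X }

Derivation:
Take S₀ = ℰ ∪ {∅, X} = { {}, {p}, {p, q}, {p, r}, {q, r}, X }.
Step 1. New:
  {q}  = {p, r}ᶜ
  {r}  = {p, q}ᶜ
Step 2: no new sets; the family is a σ-algebra.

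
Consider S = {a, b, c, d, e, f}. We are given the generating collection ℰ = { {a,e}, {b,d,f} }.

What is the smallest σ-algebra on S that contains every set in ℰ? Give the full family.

Start: ℰ ∪ {∅, S} = { {}, {a,e}, {b,d,f}, S }.
Pass 1: +3 →
  {a,c,e}  = complement {b,d,f}
  {b,c,d,f}  = complement {a,e}
  {a,b,d,e,f}  = {b,d,f} ∪ {a,e}
  [7 total]
Pass 2. New:
  {c}  = complement {a,b,d,e,f}
  [8 total]
Pass 3 adds nothing — fixpoint reached.

Therefore σ(ℰ) = { {}, {c}, {a,e}, {a,c,e}, {b,d,f}, {b,c,d,f}, {a,b,d,e,f}, S } (|σ(ℰ)| = 8).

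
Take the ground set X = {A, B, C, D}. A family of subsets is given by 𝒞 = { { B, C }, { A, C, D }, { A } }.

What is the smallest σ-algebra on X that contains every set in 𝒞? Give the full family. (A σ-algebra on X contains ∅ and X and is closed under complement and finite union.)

Answer: σ(𝒞) = { ∅, { A }, { B }, { C }, { D }, { A, B }, { A, C }, { A, D }, { B, C }, { B, D }, { C, D }, { A, B, C }, { A, B, D }, { A, C, D }, { B, C, D }, X }

Working:
Begin from { ∅, { A }, { B, C }, { A, C, D }, X } (that is, 𝒞 plus ∅ and X).
Step 1: 4 new —
  { B }  = ᶜ of { A, C, D }
  { A, D }  = ᶜ of { B, C }
  { A, B, C }  = { B, C } ∪ { A }
  { B, C, D }  = ᶜ of { A }
  — 9 sets.
Step 2: +3 →
  { D }  = ᶜ of { A, B, C }
  { A, B }  = { B } ∪ { A }
  { A, B, D }  = { B } ∪ { A, D }
  — 12 sets.
Step 3 adds 3:
  { C }  = ᶜ of { A, B, D }
  { B, D }  = { D } ∪ { B }
  { C, D }  = ᶜ of { A, B }
  — 15 sets.
Step 4. New:
  { A, C }  = ᶜ of { B, D }
  — 16 sets.
Step 5: closed — nothing new.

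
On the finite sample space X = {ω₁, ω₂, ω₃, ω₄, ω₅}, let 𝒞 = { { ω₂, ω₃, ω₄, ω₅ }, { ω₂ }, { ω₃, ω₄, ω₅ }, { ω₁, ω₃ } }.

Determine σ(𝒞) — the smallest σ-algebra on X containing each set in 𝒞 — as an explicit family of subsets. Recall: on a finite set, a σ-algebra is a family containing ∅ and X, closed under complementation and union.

Start: 𝒞 ∪ {∅, X} = { ∅, { ω₂ }, { ω₁, ω₃ }, { ω₃, ω₄, ω₅ }, { ω₂, ω₃, ω₄, ω₅ }, X }.
Round 1: +5 →
  { ω₁ }  = { ω₂, ω₃, ω₄, ω₅ }ᶜ
  { ω₁, ω₂ }  = { ω₃, ω₄, ω₅ }ᶜ
  { ω₁, ω₂, ω₃ }  = { ω₁, ω₃ } ∪ { ω₂ }
  { ω₂, ω₄, ω₅ }  = { ω₁, ω₃ }ᶜ
  { ω₁, ω₃, ω₄, ω₅ }  = { ω₂ }ᶜ
Round 2. New:
  { ω₄, ω₅ }  = { ω₁, ω₂, ω₃ }ᶜ
  { ω₁, ω₂, ω₄, ω₅ }  = { ω₁, ω₂ } ∪ { ω₂, ω₄, ω₅ }
Round 3. New:
  { ω₃ }  = { ω₁, ω₂, ω₄, ω₅ }ᶜ
  { ω₁, ω₄, ω₅ }  = { ω₄, ω₅ } ∪ { ω₁ }
Round 4: +1 →
  { ω₂, ω₃ }  = { ω₁, ω₄, ω₅ }ᶜ
After Round 5 the family is unchanged; done.

|σ(𝒞)| = 16.  σ(𝒞) = { ∅, { ω₁ }, { ω₂ }, { ω₃ }, { ω₁, ω₂ }, { ω₁, ω₃ }, { ω₂, ω₃ }, { ω₄, ω₅ }, { ω₁, ω₂, ω₃ }, { ω₁, ω₄, ω₅ }, { ω₂, ω₄, ω₅ }, { ω₃, ω₄, ω₅ }, { ω₁, ω₂, ω₄, ω₅ }, { ω₁, ω₃, ω₄, ω₅ }, { ω₂, ω₃, ω₄, ω₅ }, X }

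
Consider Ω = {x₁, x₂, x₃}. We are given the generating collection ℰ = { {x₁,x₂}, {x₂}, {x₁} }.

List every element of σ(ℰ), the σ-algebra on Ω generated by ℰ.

σ(ℰ) (8 sets): { {}, {x₁}, {x₂}, {x₃}, {x₁,x₂}, {x₁,x₃}, {x₂,x₃}, Ω }

Trace:
Initial family (5 sets): { {}, {x₁}, {x₂}, {x₁,x₂}, Ω }.
Iteration 1: +3 →
  {x₃}  = {x₁,x₂}ᶜ
  {x₁,x₃}  = {x₂}ᶜ
  {x₂,x₃}  = {x₁}ᶜ
After Iteration 2 the family is unchanged; done.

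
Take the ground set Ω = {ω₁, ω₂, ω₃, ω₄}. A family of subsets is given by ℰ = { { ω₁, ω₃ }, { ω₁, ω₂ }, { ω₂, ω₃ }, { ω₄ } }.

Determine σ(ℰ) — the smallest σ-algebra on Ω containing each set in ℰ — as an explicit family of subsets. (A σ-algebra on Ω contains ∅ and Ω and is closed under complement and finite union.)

σ(ℰ) = { {}, { ω₁ }, { ω₂ }, { ω₃ }, { ω₄ }, { ω₁, ω₂ }, { ω₁, ω₃ }, { ω₁, ω₄ }, { ω₂, ω₃ }, { ω₂, ω₄ }, { ω₃, ω₄ }, { ω₁, ω₂, ω₃ }, { ω₁, ω₂, ω₄ }, { ω₁, ω₃, ω₄ }, { ω₂, ω₃, ω₄ }, Ω }

Working:
Take S₀ = ℰ ∪ {∅, Ω} = { {}, { ω₄ }, { ω₁, ω₂ }, { ω₁, ω₃ }, { ω₂, ω₃ }, Ω }.
Round 1. New:
  { ω₁, ω₄ }  = { ω₂, ω₃ }ᶜ
  { ω₂, ω₄ }  = { ω₁, ω₃ }ᶜ
  { ω₃, ω₄ }  = { ω₁, ω₂ }ᶜ
  { ω₁, ω₂, ω₃ }  = { ω₄ }ᶜ
  { ω₁, ω₂, ω₄ }  = { ω₁, ω₂ } ∪ { ω₄ }
  { ω₁, ω₃, ω₄ }  = { ω₁, ω₃ } ∪ { ω₄ }
  { ω₂, ω₃, ω₄ }  = { ω₂, ω₃ } ∪ { ω₄ }
  |family| = 13
Round 2 adds 3:
  { ω₁ }  = { ω₂, ω₃, ω₄ }ᶜ
  { ω₂ }  = { ω₁, ω₃, ω₄ }ᶜ
  { ω₃ }  = { ω₁, ω₂, ω₄ }ᶜ
  |family| = 16
Round 3: stable.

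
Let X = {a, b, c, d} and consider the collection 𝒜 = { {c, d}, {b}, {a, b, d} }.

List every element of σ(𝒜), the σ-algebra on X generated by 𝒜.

|σ(𝒜)| = 16.  σ(𝒜) = { ∅, {a}, {b}, {c}, {d}, {a, b}, {a, c}, {a, d}, {b, c}, {b, d}, {c, d}, {a, b, c}, {a, b, d}, {a, c, d}, {b, c, d}, X }

Check:
Begin from { ∅, {b}, {c, d}, {a, b, d}, X } (that is, 𝒜 plus ∅ and X).
Pass 1 adds 4:
  {c}  = {a, b, d}ᶜ
  {a, b}  = {c, d}ᶜ
  {a, c, d}  = {b}ᶜ
  {b, c, d}  = {c, d} ∪ {b}
  |family| = 9
Pass 2 adds 3:
  {a}  = {b, c, d}ᶜ
  {b, c}  = {b} ∪ {c}
  {a, b, c}  = {a, b} ∪ {c}
  |family| = 12
Pass 3. New:
  {d}  = {a, b, c}ᶜ
  {a, c}  = {c} ∪ {a}
  {a, d}  = {b, c}ᶜ
  |family| = 15
Pass 4 adds 1:
  {b, d}  = {a, c}ᶜ
  |family| = 16
After Pass 5 the family is unchanged; done.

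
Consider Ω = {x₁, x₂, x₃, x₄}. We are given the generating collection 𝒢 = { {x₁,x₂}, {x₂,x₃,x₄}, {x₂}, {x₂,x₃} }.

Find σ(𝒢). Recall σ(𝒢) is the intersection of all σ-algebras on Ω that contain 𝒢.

Seed the family with 𝒢 together with ∅ and Ω: { ∅, {x₂}, {x₁,x₂}, {x₂,x₃}, {x₂,x₃,x₄}, Ω }.
Step 1. New:
  {x₁}  = complement {x₂,x₃,x₄}
  {x₁,x₄}  = complement {x₂,x₃}
  {x₃,x₄}  = complement {x₁,x₂}
  {x₁,x₂,x₃}  = {x₂,x₃} ∪ {x₁,x₂}
  {x₁,x₃,x₄}  = complement {x₂}
Step 2: 2 new —
  {x₄}  = complement {x₁,x₂,x₃}
  {x₁,x₂,x₄}  = {x₁,x₂} ∪ {x₁,x₄}
Step 3. New:
  {x₃}  = complement {x₁,x₂,x₄}
  {x₂,x₄}  = {x₄} ∪ {x₂}
Step 4 adds 1:
  {x₁,x₃}  = complement {x₂,x₄}
Step 5 adds nothing — fixpoint reached.

σ(𝒢) = { ∅, {x₁}, {x₂}, {x₃}, {x₄}, {x₁,x₂}, {x₁,x₃}, {x₁,x₄}, {x₂,x₃}, {x₂,x₄}, {x₃,x₄}, {x₁,x₂,x₃}, {x₁,x₂,x₄}, {x₁,x₃,x₄}, {x₂,x₃,x₄}, Ω }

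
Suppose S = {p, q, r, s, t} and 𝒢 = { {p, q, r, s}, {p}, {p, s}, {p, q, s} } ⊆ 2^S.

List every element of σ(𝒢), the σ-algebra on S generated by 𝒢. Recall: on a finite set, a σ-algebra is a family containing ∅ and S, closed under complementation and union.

Seed the family with 𝒢 together with ∅ and S: { {}, {p}, {p, s}, {p, q, s}, {p, q, r, s}, S }.
Round 1. New:
  {t}  = S∖{p, q, r, s}
  {r, t}  = S∖{p, q, s}
  {q, r, t}  = S∖{p, s}
  {q, r, s, t}  = S∖{p}
  [10 total]
Round 2 (6 new):
  {p, t}  = {t} ∪ {p}
  {p, r, t}  = {r, t} ∪ {p}
  {p, s, t}  = {t} ∪ {p, s}
  {p, q, r, t}  = {q, r, t} ∪ {p}
  {p, q, s, t}  = {p, q, s} ∪ {t}
  {p, r, s, t}  = {p, s} ∪ {r, t}
  [16 total]
Round 3: +6 →
  {q}  = S∖{p, r, s, t}
  {r}  = S∖{p, q, s, t}
  {s}  = S∖{p, q, r, t}
  {q, r}  = S∖{p, s, t}
  {q, s}  = S∖{p, r, t}
  {q, r, s}  = S∖{p, t}
  [22 total]
Round 4 adds 10:
  {p, q}  = {q} ∪ {p}
  {p, r}  = {r} ∪ {p}
  {q, t}  = {q} ∪ {t}
  {r, s}  = {r} ∪ {s}
  {s, t}  = {t} ∪ {s}
  {p, q, r}  = {q, r} ∪ {p}
  {p, q, t}  = {q} ∪ {p, t}
  {p, r, s}  = {r} ∪ {p, s}
  {q, s, t}  = {t} ∪ {q, s}
  {r, s, t}  = {s} ∪ {r, t}
  [32 total]
Round 5 adds nothing — fixpoint reached.

|σ(𝒢)| = 32.  σ(𝒢) = { {}, {p}, {q}, {r}, {s}, {t}, {p, q}, {p, r}, {p, s}, {p, t}, {q, r}, {q, s}, {q, t}, {r, s}, {r, t}, {s, t}, {p, q, r}, {p, q, s}, {p, q, t}, {p, r, s}, {p, r, t}, {p, s, t}, {q, r, s}, {q, r, t}, {q, s, t}, {r, s, t}, {p, q, r, s}, {p, q, r, t}, {p, q, s, t}, {p, r, s, t}, {q, r, s, t}, S }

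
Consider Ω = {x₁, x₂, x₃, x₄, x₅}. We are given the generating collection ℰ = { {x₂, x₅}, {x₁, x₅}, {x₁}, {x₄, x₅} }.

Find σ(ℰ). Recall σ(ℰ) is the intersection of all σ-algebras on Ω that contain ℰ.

Answer: σ(ℰ) = { {}, {x₁}, {x₂}, {x₃}, {x₄}, {x₅}, {x₁, x₂}, {x₁, x₃}, {x₁, x₄}, {x₁, x₅}, {x₂, x₃}, {x₂, x₄}, {x₂, x₅}, {x₃, x₄}, {x₃, x₅}, {x₄, x₅}, {x₁, x₂, x₃}, {x₁, x₂, x₄}, {x₁, x₂, x₅}, {x₁, x₃, x₄}, {x₁, x₃, x₅}, {x₁, x₄, x₅}, {x₂, x₃, x₄}, {x₂, x₃, x₅}, {x₂, x₄, x₅}, {x₃, x₄, x₅}, {x₁, x₂, x₃, x₄}, {x₁, x₂, x₃, x₅}, {x₁, x₂, x₄, x₅}, {x₁, x₃, x₄, x₅}, {x₂, x₃, x₄, x₅}, Ω }

Derivation:
Seed the family with ℰ together with ∅ and Ω: { {}, {x₁}, {x₁, x₅}, {x₂, x₅}, {x₄, x₅}, Ω }.
Step 1. New:
  {x₁, x₂, x₃}  = complement {x₄, x₅}
  {x₁, x₂, x₅}  = {x₂, x₅} ∪ {x₁, x₅}
  {x₁, x₃, x₄}  = complement {x₂, x₅}
  {x₁, x₄, x₅}  = {x₄, x₅} ∪ {x₁, x₅}
  {x₂, x₃, x₄}  = complement {x₁, x₅}
  {x₂, x₄, x₅}  = {x₄, x₅} ∪ {x₂, x₅}
  {x₂, x₃, x₄, x₅}  = complement {x₁}
  (now 13)
Step 2: 7 new —
  {x₁, x₃}  = complement {x₂, x₄, x₅}
  {x₂, x₃}  = complement {x₁, x₄, x₅}
  {x₃, x₄}  = complement {x₁, x₂, x₅}
  {x₁, x₂, x₃, x₄}  = {x₁, x₂, x₃} ∪ {x₂, x₃, x₄}
  {x₁, x₂, x₃, x₅}  = {x₂, x₅} ∪ {x₁, x₂, x₃}
  {x₁, x₂, x₄, x₅}  = {x₁, x₄, x₅} ∪ {x₂, x₅}
  {x₁, x₃, x₄, x₅}  = {x₁, x₄, x₅} ∪ {x₁, x₃, x₄}
  (now 20)
Step 3 adds 7:
  {x₂}  = complement {x₁, x₃, x₄, x₅}
  {x₃}  = complement {x₁, x₂, x₄, x₅}
  {x₄}  = complement {x₁, x₂, x₃, x₅}
  {x₅}  = complement {x₁, x₂, x₃, x₄}
  {x₁, x₃, x₅}  = {x₁, x₃} ∪ {x₁, x₅}
  {x₂, x₃, x₅}  = {x₂, x₅} ∪ {x₂, x₃}
  {x₃, x₄, x₅}  = {x₃, x₄} ∪ {x₄, x₅}
  (now 27)
Step 4 (4 new):
  {x₁, x₂}  = complement {x₃, x₄, x₅}
  {x₁, x₄}  = complement {x₂, x₃, x₅}
  {x₂, x₄}  = complement {x₁, x₃, x₅}
  {x₃, x₅}  = {x₅} ∪ {x₃}
  (now 31)
Step 5 (1 new):
  {x₁, x₂, x₄}  = complement {x₃, x₅}
  (now 32)
Step 6 adds nothing — fixpoint reached.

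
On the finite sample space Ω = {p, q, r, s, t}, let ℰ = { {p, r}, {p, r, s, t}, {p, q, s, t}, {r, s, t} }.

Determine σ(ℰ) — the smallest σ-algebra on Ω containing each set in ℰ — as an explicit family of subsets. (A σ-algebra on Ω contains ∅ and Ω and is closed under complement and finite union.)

|σ(ℰ)| = 16.  σ(ℰ) = { ∅, {p}, {q}, {r}, {p, q}, {p, r}, {q, r}, {s, t}, {p, q, r}, {p, s, t}, {q, s, t}, {r, s, t}, {p, q, s, t}, {p, r, s, t}, {q, r, s, t}, Ω }

Check:
Start: ℰ ∪ {∅, Ω} = { ∅, {p, r}, {r, s, t}, {p, q, s, t}, {p, r, s, t}, Ω }.
Step 1: +4 →
  {q}  = complement {p, r, s, t}
  {r}  = complement {p, q, s, t}
  {p, q}  = complement {r, s, t}
  {q, s, t}  = complement {p, r}
Step 2 (3 new):
  {q, r}  = {q} ∪ {r}
  {p, q, r}  = {p, q} ∪ {r}
  {q, r, s, t}  = {r, s, t} ∪ {q}
Step 3: +3 →
  {p}  = complement {q, r, s, t}
  {s, t}  = complement {p, q, r}
  {p, s, t}  = complement {q, r}
Step 4: no new sets; the family is a σ-algebra.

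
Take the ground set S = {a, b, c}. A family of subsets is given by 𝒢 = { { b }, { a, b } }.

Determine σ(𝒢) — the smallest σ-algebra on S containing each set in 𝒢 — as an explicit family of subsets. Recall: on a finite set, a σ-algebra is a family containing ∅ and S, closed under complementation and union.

σ(𝒢) (8 sets): { {}, { a }, { b }, { c }, { a, b }, { a, c }, { b, c }, S }

Working:
Start: 𝒢 ∪ {∅, S} = { {}, { b }, { a, b }, S }.
Pass 1 adds 2:
  { c }  = S∖{ a, b }
  { a, c }  = S∖{ b }
  |family| = 6
Pass 2 (1 new):
  { b, c }  = { c } ∪ { b }
  |family| = 7
Pass 3: +1 →
  { a }  = S∖{ b, c }
  |family| = 8
Pass 4: stable.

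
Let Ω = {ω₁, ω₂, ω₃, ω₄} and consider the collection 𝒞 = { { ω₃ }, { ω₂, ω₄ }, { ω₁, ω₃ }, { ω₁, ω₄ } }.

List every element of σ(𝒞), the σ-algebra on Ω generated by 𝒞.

σ(𝒞) = { {}, { ω₁ }, { ω₂ }, { ω₃ }, { ω₄ }, { ω₁, ω₂ }, { ω₁, ω₃ }, { ω₁, ω₄ }, { ω₂, ω₃ }, { ω₂, ω₄ }, { ω₃, ω₄ }, { ω₁, ω₂, ω₃ }, { ω₁, ω₂, ω₄ }, { ω₁, ω₃, ω₄ }, { ω₂, ω₃, ω₄ }, Ω }

Derivation:
Start: 𝒞 ∪ {∅, Ω} = { {}, { ω₃ }, { ω₁, ω₃ }, { ω₁, ω₄ }, { ω₂, ω₄ }, Ω }.
Round 1: +4 →
  { ω₂, ω₃ }  = complement { ω₁, ω₄ }
  { ω₁, ω₂, ω₄ }  = complement { ω₃ }
  { ω₁, ω₃, ω₄ }  = { ω₃ } ∪ { ω₁, ω₄ }
  { ω₂, ω₃, ω₄ }  = { ω₃ } ∪ { ω₂, ω₄ }
Round 2 adds 3:
  { ω₁ }  = complement { ω₂, ω₃, ω₄ }
  { ω₂ }  = complement { ω₁, ω₃, ω₄ }
  { ω₁, ω₂, ω₃ }  = { ω₂, ω₃ } ∪ { ω₁, ω₃ }
Round 3: +2 →
  { ω₄ }  = complement { ω₁, ω₂, ω₃ }
  { ω₁, ω₂ }  = { ω₂ } ∪ { ω₁ }
Round 4. New:
  { ω₃, ω₄ }  = complement { ω₁, ω₂ }
After Round 5 the family is unchanged; done.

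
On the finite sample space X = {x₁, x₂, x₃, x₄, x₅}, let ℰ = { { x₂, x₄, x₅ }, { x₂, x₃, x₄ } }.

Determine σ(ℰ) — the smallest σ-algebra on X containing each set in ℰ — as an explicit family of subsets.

|σ(ℰ)| = 16.  σ(ℰ) = { {}, { x₁ }, { x₃ }, { x₅ }, { x₁, x₃ }, { x₁, x₅ }, { x₂, x₄ }, { x₃, x₅ }, { x₁, x₂, x₄ }, { x₁, x₃, x₅ }, { x₂, x₃, x₄ }, { x₂, x₄, x₅ }, { x₁, x₂, x₃, x₄ }, { x₁, x₂, x₄, x₅ }, { x₂, x₃, x₄, x₅ }, X }

Trace:
Initial family (4 sets): { {}, { x₂, x₃, x₄ }, { x₂, x₄, x₅ }, X }.
Pass 1: +3 →
  { x₁, x₃ }  = ᶜ of { x₂, x₄, x₅ }
  { x₁, x₅ }  = ᶜ of { x₂, x₃, x₄ }
  { x₂, x₃, x₄, x₅ }  = { x₂, x₃, x₄ } ∪ { x₂, x₄, x₅ }
  (now 7)
Pass 2. New:
  { x₁ }  = ᶜ of { x₂, x₃, x₄, x₅ }
  { x₁, x₃, x₅ }  = { x₁, x₃ } ∪ { x₁, x₅ }
  { x₁, x₂, x₃, x₄ }  = { x₂, x₃, x₄ } ∪ { x₁, x₃ }
  { x₁, x₂, x₄, x₅ }  = { x₁, x₅ } ∪ { x₂, x₄, x₅ }
  (now 11)
Pass 3: +3 →
  { x₃ }  = ᶜ of { x₁, x₂, x₄, x₅ }
  { x₅ }  = ᶜ of { x₁, x₂, x₃, x₄ }
  { x₂, x₄ }  = ᶜ of { x₁, x₃, x₅ }
  (now 14)
Pass 4. New:
  { x₃, x₅ }  = { x₃ } ∪ { x₅ }
  { x₁, x₂, x₄ }  = { x₂, x₄ } ∪ { x₁ }
  (now 16)
Pass 5: stable.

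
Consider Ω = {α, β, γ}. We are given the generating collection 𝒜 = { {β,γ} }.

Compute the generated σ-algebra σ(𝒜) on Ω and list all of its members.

Start: 𝒜 ∪ {∅, Ω} = { ∅, {β,γ}, Ω }.
Pass 1: +1 →
  {α}  = complement {β,γ}
  (now 4)
Pass 2 adds nothing — fixpoint reached.

Hence σ(𝒜) has 4 members: { ∅, {α}, {β,γ}, Ω }.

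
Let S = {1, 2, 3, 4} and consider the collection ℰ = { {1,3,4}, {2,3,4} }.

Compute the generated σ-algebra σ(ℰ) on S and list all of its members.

σ(ℰ) = { ∅, {1}, {2}, {1,2}, {3,4}, {1,3,4}, {2,3,4}, S }

Check:
Take S₀ = ℰ ∪ {∅, S} = { ∅, {1,3,4}, {2,3,4}, S }.
Iteration 1 adds 2:
  {1}  = ᶜ of {2,3,4}
  {2}  = ᶜ of {1,3,4}
  — 6 sets.
Iteration 2 (1 new):
  {1,2}  = {2} ∪ {1}
  — 7 sets.
Iteration 3: +1 →
  {3,4}  = ᶜ of {1,2}
  — 8 sets.
Iteration 4: already closed under ᶜ and ∪.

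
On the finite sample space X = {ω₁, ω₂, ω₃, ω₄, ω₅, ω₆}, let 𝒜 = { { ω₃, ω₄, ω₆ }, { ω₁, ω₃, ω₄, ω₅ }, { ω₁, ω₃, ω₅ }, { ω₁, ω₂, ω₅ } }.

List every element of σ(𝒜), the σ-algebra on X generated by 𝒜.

Seed the family with 𝒜 together with ∅ and X: { {  }, { ω₁, ω₂, ω₅ }, { ω₁, ω₃, ω₅ }, { ω₃, ω₄, ω₆ }, { ω₁, ω₃, ω₄, ω₅ }, X }.
Iteration 1: +5 →
  { ω₂, ω₆ }  = complement { ω₁, ω₃, ω₄, ω₅ }
  { ω₂, ω₄, ω₆ }  = complement { ω₁, ω₃, ω₅ }
  { ω₁, ω₂, ω₃, ω₅ }  = { ω₁, ω₂, ω₅ } ∪ { ω₁, ω₃, ω₅ }
  { ω₁, ω₂, ω₃, ω₄, ω₅ }  = { ω₁, ω₂, ω₅ } ∪ { ω₁, ω₃, ω₄, ω₅ }
  { ω₁, ω₃, ω₄, ω₅, ω₆ }  = { ω₁, ω₃, ω₄, ω₅ } ∪ { ω₃, ω₄, ω₆ }
  (now 11)
Iteration 2: 7 new —
  { ω₂ }  = complement { ω₁, ω₃, ω₄, ω₅, ω₆ }
  { ω₆ }  = complement { ω₁, ω₂, ω₃, ω₄, ω₅ }
  { ω₄, ω₆ }  = complement { ω₁, ω₂, ω₃, ω₅ }
  { ω₁, ω₂, ω₅, ω₆ }  = { ω₂, ω₆ } ∪ { ω₁, ω₂, ω₅ }
  { ω₂, ω₃, ω₄, ω₆ }  = { ω₂, ω₄, ω₆ } ∪ { ω₃, ω₄, ω₆ }
  { ω₁, ω₂, ω₃, ω₅, ω₆ }  = { ω₁, ω₃, ω₅ } ∪ { ω₂, ω₆ }
  { ω₁, ω₂, ω₄, ω₅, ω₆ }  = { ω₂, ω₄, ω₆ } ∪ { ω₁, ω₂, ω₅ }
  (now 18)
Iteration 3: +5 →
  { ω₃ }  = complement { ω₁, ω₂, ω₄, ω₅, ω₆ }
  { ω₄ }  = complement { ω₁, ω₂, ω₃, ω₅, ω₆ }
  { ω₁, ω₅ }  = complement { ω₂, ω₃, ω₄, ω₆ }
  { ω₃, ω₄ }  = complement { ω₁, ω₂, ω₅, ω₆ }
  { ω₁, ω₃, ω₅, ω₆ }  = { ω₁, ω₃, ω₅ } ∪ { ω₆ }
  (now 23)
Iteration 4 adds 9:
  { ω₂, ω₃ }  = { ω₂ } ∪ { ω₃ }
  { ω₂, ω₄ }  = complement { ω₁, ω₃, ω₅, ω₆ }
  { ω₃, ω₆ }  = { ω₆ } ∪ { ω₃ }
  { ω₁, ω₄, ω₅ }  = { ω₁, ω₅ } ∪ { ω₄ }
  { ω₁, ω₅, ω₆ }  = { ω₆ } ∪ { ω₁, ω₅ }
  { ω₂, ω₃, ω₄ }  = { ω₃, ω₄ } ∪ { ω₂ }
  { ω₂, ω₃, ω₆ }  = { ω₂, ω₆ } ∪ { ω₃ }
  { ω₁, ω₂, ω₄, ω₅ }  = { ω₁, ω₂, ω₅ } ∪ { ω₄ }
  { ω₁, ω₄, ω₅, ω₆ }  = { ω₁, ω₅ } ∪ { ω₄, ω₆ }
  (now 32)
Iteration 5: already closed under ᶜ and ∪.

σ(𝒜) = { {  }, { ω₂ }, { ω₃ }, { ω₄ }, { ω₆ }, { ω₁, ω₅ }, { ω₂, ω₃ }, { ω₂, ω₄ }, { ω₂, ω₆ }, { ω₃, ω₄ }, { ω₃, ω₆ }, { ω₄, ω₆ }, { ω₁, ω₂, ω₅ }, { ω₁, ω₃, ω₅ }, { ω₁, ω₄, ω₅ }, { ω₁, ω₅, ω₆ }, { ω₂, ω₃, ω₄ }, { ω₂, ω₃, ω₆ }, { ω₂, ω₄, ω₆ }, { ω₃, ω₄, ω₆ }, { ω₁, ω₂, ω₃, ω₅ }, { ω₁, ω₂, ω₄, ω₅ }, { ω₁, ω₂, ω₅, ω₆ }, { ω₁, ω₃, ω₄, ω₅ }, { ω₁, ω₃, ω₅, ω₆ }, { ω₁, ω₄, ω₅, ω₆ }, { ω₂, ω₃, ω₄, ω₆ }, { ω₁, ω₂, ω₃, ω₄, ω₅ }, { ω₁, ω₂, ω₃, ω₅, ω₆ }, { ω₁, ω₂, ω₄, ω₅, ω₆ }, { ω₁, ω₃, ω₄, ω₅, ω₆ }, X }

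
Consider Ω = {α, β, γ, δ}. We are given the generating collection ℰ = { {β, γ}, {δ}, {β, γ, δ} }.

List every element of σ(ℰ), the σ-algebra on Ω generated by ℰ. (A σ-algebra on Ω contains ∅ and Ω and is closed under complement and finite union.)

Start: ℰ ∪ {∅, Ω} = { ∅, {δ}, {β, γ}, {β, γ, δ}, Ω }.
Pass 1: +3 →
  {α}  = {β, γ, δ}ᶜ
  {α, δ}  = {β, γ}ᶜ
  {α, β, γ}  = {δ}ᶜ
  |family| = 8
Pass 2: closed — nothing new.

σ(ℰ) = { ∅, {α}, {δ}, {α, δ}, {β, γ}, {α, β, γ}, {β, γ, δ}, Ω }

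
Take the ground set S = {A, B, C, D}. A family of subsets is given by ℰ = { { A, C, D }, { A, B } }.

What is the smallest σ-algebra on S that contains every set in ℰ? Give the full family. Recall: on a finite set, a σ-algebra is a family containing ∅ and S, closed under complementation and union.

Answer: σ(ℰ) = { {}, { A }, { B }, { A, B }, { C, D }, { A, C, D }, { B, C, D }, S }

Trace:
Seed the family with ℰ together with ∅ and S: { {}, { A, B }, { A, C, D }, S }.
Iteration 1 adds 2:
  { B }  = ᶜ of { A, C, D }
  { C, D }  = ᶜ of { A, B }
  [6 total]
Iteration 2 adds 1:
  { B, C, D }  = { C, D } ∪ { B }
  [7 total]
Iteration 3: +1 →
  { A }  = ᶜ of { B, C, D }
  [8 total]
Iteration 4: stable.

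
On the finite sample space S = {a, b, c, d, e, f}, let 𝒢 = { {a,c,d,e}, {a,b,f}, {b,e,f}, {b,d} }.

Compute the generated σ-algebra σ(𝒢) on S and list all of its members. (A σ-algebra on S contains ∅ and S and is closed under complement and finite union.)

Take S₀ = 𝒢 ∪ {∅, S} = { {}, {b,d}, {a,b,f}, {b,e,f}, {a,c,d,e}, S }.
Iteration 1. New:
  {b,f}  = complement {a,c,d,e}
  {a,c,d}  = complement {b,e,f}
  {c,d,e}  = complement {a,b,f}
  {a,b,d,f}  = {a,b,f} ∪ {b,d}
  {a,b,e,f}  = {a,b,f} ∪ {b,e,f}
  {a,c,e,f}  = complement {b,d}
  {b,d,e,f}  = {b,e,f} ∪ {b,d}
  {a,b,c,d,e}  = {a,c,d,e} ∪ {b,d}
  |family| = 14
Iteration 2: +12 →
  {f}  = complement {a,b,c,d,e}
  {a,c}  = complement {b,d,e,f}
  {c,d}  = complement {a,b,e,f}
  {c,e}  = complement {a,b,d,f}
  {b,d,f}  = {b,f} ∪ {b,d}
  {a,b,c,d}  = {a,c,d} ∪ {b,d}
  {b,c,d,e}  = {c,d,e} ∪ {b,d}
  {a,b,c,d,f}  = {a,b,d,f} ∪ {a,c,d}
  {a,b,c,e,f}  = {a,c,e,f} ∪ {b,f}
  {a,b,d,e,f}  = {a,b,d,f} ∪ {b,e,f}
  {a,c,d,e,f}  = {a,c,e,f} ∪ {c,d,e}
  {b,c,d,e,f}  = {c,d,e} ∪ {b,f}
  |family| = 26
Iteration 3: +17 →
  {a}  = complement {b,c,d,e,f}
  {b}  = complement {a,c,d,e,f}
  {c}  = complement {a,b,d,e,f}
  {d}  = complement {a,b,c,e,f}
  {e}  = complement {a,b,c,d,f}
  {a,f}  = complement {b,c,d,e}
  {e,f}  = complement {a,b,c,d}
  {a,c,e}  = complement {b,d,f}
  {a,c,f}  = {a,c} ∪ {f}
  {b,c,d}  = {c,d} ∪ {b,d}
  {c,d,f}  = {c,d} ∪ {f}
  {c,e,f}  = {c,e} ∪ {f}
  {a,b,c,f}  = {a,c} ∪ {b,f}
  {a,c,d,f}  = {a,c,d} ∪ {f}
  {b,c,d,f}  = {b,d,f} ∪ {c,d}
  {b,c,e,f}  = {c,e} ∪ {b,f}
  {c,d,e,f}  = {c,d,e} ∪ {f}
  |family| = 43
Iteration 4 (18 new):
  {a,b}  = complement {c,d,e,f}
  {a,d}  = complement {b,c,e,f}
  {a,e}  = complement {b,c,d,f}
  {b,c}  = {b} ∪ {c}
  {b,e}  = complement {a,c,d,f}
  {c,f}  = {c} ∪ {f}
  {d,e}  = complement {a,b,c,f}
  {d,f}  = {d} ∪ {f}
  {a,b,c}  = {b} ∪ {a,c}
  {a,b,d}  = complement {c,e,f}
  {a,b,e}  = complement {c,d,f}
  {a,d,f}  = {a,f} ∪ {d}
  {a,e,f}  = complement {b,c,d}
  {b,c,e}  = {b} ∪ {c,e}
  {b,c,f}  = {b,f} ∪ {c}
  {b,d,e}  = complement {a,c,f}
  {d,e,f}  = {d} ∪ {e,f}
  {a,b,c,e}  = {a,c,e} ∪ {b}
  |family| = 61
Iteration 5 adds 3:
  {a,d,e}  = complement {b,c,f}
  {a,b,d,e}  = complement {c,f}
  {a,d,e,f}  = complement {b,c}
  |family| = 64
Iteration 6: closed — nothing new.

σ(𝒢) = { {}, {a}, {b}, {c}, {d}, {e}, {f}, {a,b}, {a,c}, {a,d}, {a,e}, {a,f}, {b,c}, {b,d}, {b,e}, {b,f}, {c,d}, {c,e}, {c,f}, {d,e}, {d,f}, {e,f}, {a,b,c}, {a,b,d}, {a,b,e}, {a,b,f}, {a,c,d}, {a,c,e}, {a,c,f}, {a,d,e}, {a,d,f}, {a,e,f}, {b,c,d}, {b,c,e}, {b,c,f}, {b,d,e}, {b,d,f}, {b,e,f}, {c,d,e}, {c,d,f}, {c,e,f}, {d,e,f}, {a,b,c,d}, {a,b,c,e}, {a,b,c,f}, {a,b,d,e}, {a,b,d,f}, {a,b,e,f}, {a,c,d,e}, {a,c,d,f}, {a,c,e,f}, {a,d,e,f}, {b,c,d,e}, {b,c,d,f}, {b,c,e,f}, {b,d,e,f}, {c,d,e,f}, {a,b,c,d,e}, {a,b,c,d,f}, {a,b,c,e,f}, {a,b,d,e,f}, {a,c,d,e,f}, {b,c,d,e,f}, S }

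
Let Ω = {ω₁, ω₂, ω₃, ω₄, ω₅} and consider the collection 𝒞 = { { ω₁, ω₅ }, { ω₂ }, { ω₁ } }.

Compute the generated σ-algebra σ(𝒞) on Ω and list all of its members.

Take S₀ = 𝒞 ∪ {∅, Ω} = { {  }, { ω₁ }, { ω₂ }, { ω₁, ω₅ }, Ω }.
Round 1. New:
  { ω₁, ω₂ }  = { ω₂ } ∪ { ω₁ }
  { ω₁, ω₂, ω₅ }  = { ω₁, ω₅ } ∪ { ω₂ }
  { ω₂, ω₃, ω₄ }  = ᶜ of { ω₁, ω₅ }
  { ω₁, ω₃, ω₄, ω₅ }  = ᶜ of { ω₂ }
  { ω₂, ω₃, ω₄, ω₅ }  = ᶜ of { ω₁ }
  |family| = 10
Round 2 (3 new):
  { ω₃, ω₄ }  = ᶜ of { ω₁, ω₂, ω₅ }
  { ω₃, ω₄, ω₅ }  = ᶜ of { ω₁, ω₂ }
  { ω₁, ω₂, ω₃, ω₄ }  = { ω₁, ω₂ } ∪ { ω₂, ω₃, ω₄ }
  |family| = 13
Round 3: 2 new —
  { ω₅ }  = ᶜ of { ω₁, ω₂, ω₃, ω₄ }
  { ω₁, ω₃, ω₄ }  = { ω₃, ω₄ } ∪ { ω₁ }
  |family| = 15
Round 4 adds 1:
  { ω₂, ω₅ }  = ᶜ of { ω₁, ω₃, ω₄ }
  |family| = 16
Round 5: closed — nothing new.

σ(𝒞) = { {  }, { ω₁ }, { ω₂ }, { ω₅ }, { ω₁, ω₂ }, { ω₁, ω₅ }, { ω₂, ω₅ }, { ω₃, ω₄ }, { ω₁, ω₂, ω₅ }, { ω₁, ω₃, ω₄ }, { ω₂, ω₃, ω₄ }, { ω₃, ω₄, ω₅ }, { ω₁, ω₂, ω₃, ω₄ }, { ω₁, ω₃, ω₄, ω₅ }, { ω₂, ω₃, ω₄, ω₅ }, Ω }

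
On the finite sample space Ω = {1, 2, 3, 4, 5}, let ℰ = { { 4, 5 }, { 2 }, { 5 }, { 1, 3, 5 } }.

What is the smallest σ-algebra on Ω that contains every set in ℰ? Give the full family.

σ(ℰ) (16 sets): { {}, { 2 }, { 4 }, { 5 }, { 1, 3 }, { 2, 4 }, { 2, 5 }, { 4, 5 }, { 1, 2, 3 }, { 1, 3, 4 }, { 1, 3, 5 }, { 2, 4, 5 }, { 1, 2, 3, 4 }, { 1, 2, 3, 5 }, { 1, 3, 4, 5 }, Ω }

Check:
Start: ℰ ∪ {∅, Ω} = { {}, { 2 }, { 5 }, { 4, 5 }, { 1, 3, 5 }, Ω }.
Round 1: +7 →
  { 2, 4 }  = { 1, 3, 5 }ᶜ
  { 2, 5 }  = { 2 } ∪ { 5 }
  { 1, 2, 3 }  = { 4, 5 }ᶜ
  { 2, 4, 5 }  = { 4, 5 } ∪ { 2 }
  { 1, 2, 3, 4 }  = { 5 }ᶜ
  { 1, 2, 3, 5 }  = { 1, 3, 5 } ∪ { 2 }
  { 1, 3, 4, 5 }  = { 2 }ᶜ
  [13 total]
Round 2 (3 new):
  { 4 }  = { 1, 2, 3, 5 }ᶜ
  { 1, 3 }  = { 2, 4, 5 }ᶜ
  { 1, 3, 4 }  = { 2, 5 }ᶜ
  [16 total]
Round 3: stable.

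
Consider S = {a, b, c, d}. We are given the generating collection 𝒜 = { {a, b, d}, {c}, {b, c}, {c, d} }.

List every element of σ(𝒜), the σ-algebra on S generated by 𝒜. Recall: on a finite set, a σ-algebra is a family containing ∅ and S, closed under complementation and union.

|σ(𝒜)| = 16.  σ(𝒜) = { ∅, {a}, {b}, {c}, {d}, {a, b}, {a, c}, {a, d}, {b, c}, {b, d}, {c, d}, {a, b, c}, {a, b, d}, {a, c, d}, {b, c, d}, S }

Derivation:
Start: 𝒜 ∪ {∅, S} = { ∅, {c}, {b, c}, {c, d}, {a, b, d}, S }.
Step 1: 3 new —
  {a, b}  = ᶜ of {c, d}
  {a, d}  = ᶜ of {b, c}
  {b, c, d}  = {c, d} ∪ {b, c}
  (now 9)
Step 2: +3 →
  {a}  = ᶜ of {b, c, d}
  {a, b, c}  = {a, b} ∪ {c}
  {a, c, d}  = {c, d} ∪ {a, d}
  (now 12)
Step 3: +3 →
  {b}  = ᶜ of {a, c, d}
  {d}  = ᶜ of {a, b, c}
  {a, c}  = {c} ∪ {a}
  (now 15)
Step 4 (1 new):
  {b, d}  = ᶜ of {a, c}
  (now 16)
Step 5 adds nothing — fixpoint reached.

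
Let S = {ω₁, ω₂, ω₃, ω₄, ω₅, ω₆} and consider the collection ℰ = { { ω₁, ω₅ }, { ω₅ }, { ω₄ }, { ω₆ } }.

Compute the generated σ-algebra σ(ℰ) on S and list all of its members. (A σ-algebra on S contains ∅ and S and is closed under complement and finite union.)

Answer: σ(ℰ) = { {}, { ω₁ }, { ω₄ }, { ω₅ }, { ω₆ }, { ω₁, ω₄ }, { ω₁, ω₅ }, { ω₁, ω₆ }, { ω₂, ω₃ }, { ω₄, ω₅ }, { ω₄, ω₆ }, { ω₅, ω₆ }, { ω₁, ω₂, ω₃ }, { ω₁, ω₄, ω₅ }, { ω₁, ω₄, ω₆ }, { ω₁, ω₅, ω₆ }, { ω₂, ω₃, ω₄ }, { ω₂, ω₃, ω₅ }, { ω₂, ω₃, ω₆ }, { ω₄, ω₅, ω₆ }, { ω₁, ω₂, ω₃, ω₄ }, { ω₁, ω₂, ω₃, ω₅ }, { ω₁, ω₂, ω₃, ω₆ }, { ω₁, ω₄, ω₅, ω₆ }, { ω₂, ω₃, ω₄, ω₅ }, { ω₂, ω₃, ω₄, ω₆ }, { ω₂, ω₃, ω₅, ω₆ }, { ω₁, ω₂, ω₃, ω₄, ω₅ }, { ω₁, ω₂, ω₃, ω₄, ω₆ }, { ω₁, ω₂, ω₃, ω₅, ω₆ }, { ω₂, ω₃, ω₄, ω₅, ω₆ }, S }

Derivation:
Take S₀ = ℰ ∪ {∅, S} = { {}, { ω₄ }, { ω₅ }, { ω₆ }, { ω₁, ω₅ }, S }.
Round 1 adds 9:
  { ω₄, ω₅ }  = { ω₄ } ∪ { ω₅ }
  { ω₄, ω₆ }  = { ω₄ } ∪ { ω₆ }
  { ω₅, ω₆ }  = { ω₅ } ∪ { ω₆ }
  { ω₁, ω₄, ω₅ }  = { ω₁, ω₅ } ∪ { ω₄ }
  { ω₁, ω₅, ω₆ }  = { ω₁, ω₅ } ∪ { ω₆ }
  { ω₂, ω₃, ω₄, ω₆ }  = ᶜ of { ω₁, ω₅ }
  { ω₁, ω₂, ω₃, ω₄, ω₅ }  = ᶜ of { ω₆ }
  { ω₁, ω₂, ω₃, ω₄, ω₆ }  = ᶜ of { ω₅ }
  { ω₁, ω₂, ω₃, ω₅, ω₆ }  = ᶜ of { ω₄ }
  [15 total]
Round 2: +8 →
  { ω₂, ω₃, ω₄ }  = ᶜ of { ω₁, ω₅, ω₆ }
  { ω₂, ω₃, ω₆ }  = ᶜ of { ω₁, ω₄, ω₅ }
  { ω₄, ω₅, ω₆ }  = { ω₅, ω₆ } ∪ { ω₄, ω₅ }
  { ω₁, ω₂, ω₃, ω₄ }  = ᶜ of { ω₅, ω₆ }
  { ω₁, ω₂, ω₃, ω₅ }  = ᶜ of { ω₄, ω₆ }
  { ω₁, ω₂, ω₃, ω₆ }  = ᶜ of { ω₄, ω₅ }
  { ω₁, ω₄, ω₅, ω₆ }  = { ω₁, ω₄, ω₅ } ∪ { ω₅, ω₆ }
  { ω₂, ω₃, ω₄, ω₅, ω₆ }  = { ω₅, ω₆ } ∪ { ω₂, ω₃, ω₄, ω₆ }
  [23 total]
Round 3: +5 →
  { ω₁ }  = ᶜ of { ω₂, ω₃, ω₄, ω₅, ω₆ }
  { ω₂, ω₃ }  = ᶜ of { ω₁, ω₄, ω₅, ω₆ }
  { ω₁, ω₂, ω₃ }  = ᶜ of { ω₄, ω₅, ω₆ }
  { ω₂, ω₃, ω₄, ω₅ }  = { ω₄, ω₅ } ∪ { ω₂, ω₃, ω₄ }
  { ω₂, ω₃, ω₅, ω₆ }  = { ω₅, ω₆ } ∪ { ω₂, ω₃, ω₆ }
  [28 total]
Round 4. New:
  { ω₁, ω₄ }  = ᶜ of { ω₂, ω₃, ω₅, ω₆ }
  { ω₁, ω₆ }  = ᶜ of { ω₂, ω₃, ω₄, ω₅ }
  { ω₁, ω₄, ω₆ }  = { ω₁ } ∪ { ω₄, ω₆ }
  { ω₂, ω₃, ω₅ }  = { ω₅ } ∪ { ω₂, ω₃ }
  [32 total]
Round 5: already closed under ᶜ and ∪.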